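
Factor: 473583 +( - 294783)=2^4*3^1*5^2*149^1= 178800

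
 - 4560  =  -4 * 1140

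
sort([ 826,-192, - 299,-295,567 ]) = [-299, - 295,-192,  567 , 826]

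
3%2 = 1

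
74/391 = 74/391 = 0.19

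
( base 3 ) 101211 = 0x124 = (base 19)F7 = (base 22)d6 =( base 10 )292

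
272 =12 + 260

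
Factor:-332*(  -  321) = 106572=2^2 * 3^1*83^1*107^1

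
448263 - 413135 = 35128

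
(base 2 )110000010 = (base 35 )B1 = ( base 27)e8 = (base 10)386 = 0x182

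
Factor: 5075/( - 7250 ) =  - 2^(-1)*5^(-1)*7^1 = - 7/10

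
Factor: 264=2^3*3^1*11^1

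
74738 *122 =9118036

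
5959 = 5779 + 180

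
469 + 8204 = 8673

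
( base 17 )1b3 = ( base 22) lh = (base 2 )111011111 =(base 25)j4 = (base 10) 479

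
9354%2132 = 826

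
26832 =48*559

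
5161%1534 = 559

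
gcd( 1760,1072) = 16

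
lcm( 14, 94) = 658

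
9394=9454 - 60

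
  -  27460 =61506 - 88966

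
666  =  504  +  162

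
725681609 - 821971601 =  - 96289992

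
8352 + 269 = 8621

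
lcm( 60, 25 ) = 300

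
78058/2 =39029 = 39029.00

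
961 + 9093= 10054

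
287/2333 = 287/2333  =  0.12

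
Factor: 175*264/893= 2^3*3^1*5^2*7^1*11^1 * 19^ (- 1 )*47^( - 1) = 46200/893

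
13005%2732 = 2077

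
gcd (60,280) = 20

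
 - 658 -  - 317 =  - 341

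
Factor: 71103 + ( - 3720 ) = 3^2*7487^1= 67383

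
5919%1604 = 1107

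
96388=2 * 48194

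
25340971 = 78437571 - 53096600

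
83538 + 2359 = 85897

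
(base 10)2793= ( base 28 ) 3fl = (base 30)333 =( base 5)42133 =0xAE9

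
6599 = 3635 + 2964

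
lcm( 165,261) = 14355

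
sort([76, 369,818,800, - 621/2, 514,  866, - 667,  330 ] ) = [ - 667 , - 621/2,76,330,369,514,800, 818,866]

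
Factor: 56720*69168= 3923208960 = 2^8*3^1*5^1 * 11^1*131^1*709^1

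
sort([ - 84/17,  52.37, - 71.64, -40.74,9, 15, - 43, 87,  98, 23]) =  [ - 71.64, - 43, - 40.74,-84/17, 9,15,23, 52.37, 87, 98] 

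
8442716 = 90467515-82024799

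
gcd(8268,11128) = 52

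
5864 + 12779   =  18643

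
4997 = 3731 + 1266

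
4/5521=4/5521=0.00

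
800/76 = 10 + 10/19 = 10.53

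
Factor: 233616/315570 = 248/335 = 2^3 *5^( - 1)  *31^1 * 67^( - 1 )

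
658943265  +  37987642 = 696930907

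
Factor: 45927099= 3^2*  1367^1*3733^1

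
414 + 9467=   9881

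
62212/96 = 15553/24 = 648.04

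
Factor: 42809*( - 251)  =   - 13^1*37^1* 89^1*251^1 = -10745059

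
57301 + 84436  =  141737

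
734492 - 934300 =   -  199808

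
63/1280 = 63/1280 = 0.05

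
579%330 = 249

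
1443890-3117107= - 1673217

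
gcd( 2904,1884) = 12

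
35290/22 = 1604 + 1/11  =  1604.09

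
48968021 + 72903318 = 121871339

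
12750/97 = 131 + 43/97 = 131.44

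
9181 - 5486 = 3695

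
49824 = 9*5536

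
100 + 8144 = 8244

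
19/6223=19/6223 = 0.00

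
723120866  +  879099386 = 1602220252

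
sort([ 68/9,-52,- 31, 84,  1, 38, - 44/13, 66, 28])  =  [ - 52, - 31,-44/13, 1,68/9,  28 , 38, 66 , 84 ]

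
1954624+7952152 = 9906776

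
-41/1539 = -1 + 1498/1539 = - 0.03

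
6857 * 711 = 4875327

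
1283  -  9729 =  - 8446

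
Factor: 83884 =2^2 * 67^1 * 313^1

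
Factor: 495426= 2^1*3^1 * 82571^1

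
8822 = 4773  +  4049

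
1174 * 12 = 14088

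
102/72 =1 + 5/12  =  1.42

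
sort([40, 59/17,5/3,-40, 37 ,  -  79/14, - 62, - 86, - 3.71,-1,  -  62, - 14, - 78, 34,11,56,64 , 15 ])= [- 86,  -  78 , - 62,  -  62, - 40, - 14, - 79/14, - 3.71, - 1,5/3, 59/17,11, 15 , 34, 37, 40, 56,64 ] 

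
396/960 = 33/80 = 0.41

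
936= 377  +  559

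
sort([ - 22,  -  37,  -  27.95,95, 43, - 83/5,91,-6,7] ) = [ - 37, - 27.95, - 22,- 83/5, - 6, 7,43, 91, 95]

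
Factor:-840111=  - 3^1*280037^1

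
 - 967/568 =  - 2 + 169/568 = - 1.70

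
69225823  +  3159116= 72384939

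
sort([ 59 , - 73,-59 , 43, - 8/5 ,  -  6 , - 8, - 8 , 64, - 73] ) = [ - 73 , - 73,  -  59,-8, - 8, - 6, - 8/5, 43, 59, 64]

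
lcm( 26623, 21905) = 1730495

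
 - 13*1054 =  - 13702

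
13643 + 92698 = 106341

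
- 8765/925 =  - 10 + 97/185 = - 9.48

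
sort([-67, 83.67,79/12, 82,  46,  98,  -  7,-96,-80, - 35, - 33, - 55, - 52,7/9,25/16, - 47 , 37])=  [ - 96, - 80, - 67, - 55,-52, - 47,  -  35, - 33, - 7, 7/9, 25/16,79/12,37,46,82,  83.67,98]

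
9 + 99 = 108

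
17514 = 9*1946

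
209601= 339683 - 130082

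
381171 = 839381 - 458210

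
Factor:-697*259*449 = -81054827=-7^1* 17^1*37^1 * 41^1*449^1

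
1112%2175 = 1112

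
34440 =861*40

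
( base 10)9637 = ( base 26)e6h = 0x25A5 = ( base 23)I50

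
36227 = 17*2131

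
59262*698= 41364876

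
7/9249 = 7/9249 = 0.00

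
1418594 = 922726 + 495868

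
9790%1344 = 382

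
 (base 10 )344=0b101011000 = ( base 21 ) g8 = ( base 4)11120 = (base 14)1A8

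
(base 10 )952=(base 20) 27C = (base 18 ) 2GG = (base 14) 4c0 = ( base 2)1110111000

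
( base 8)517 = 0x14f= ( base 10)335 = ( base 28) br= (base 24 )dn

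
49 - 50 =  - 1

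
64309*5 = 321545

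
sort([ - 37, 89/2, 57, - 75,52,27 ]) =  [ - 75, - 37,27 , 89/2,  52, 57]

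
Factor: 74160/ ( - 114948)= - 20/31 = - 2^2*5^1*31^(  -  1)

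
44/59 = 44/59 = 0.75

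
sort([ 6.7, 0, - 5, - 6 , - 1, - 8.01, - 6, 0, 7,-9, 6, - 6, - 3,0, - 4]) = [ - 9, - 8.01, - 6,-6, - 6, - 5, - 4,-3,-1, 0,0, 0, 6,6.7, 7 ] 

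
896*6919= 6199424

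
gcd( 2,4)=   2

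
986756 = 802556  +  184200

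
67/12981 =67/12981 = 0.01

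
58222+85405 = 143627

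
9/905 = 9/905 = 0.01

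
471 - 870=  - 399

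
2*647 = 1294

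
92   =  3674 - 3582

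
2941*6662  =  19592942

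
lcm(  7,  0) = 0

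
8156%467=217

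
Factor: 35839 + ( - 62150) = - 26311 = - 83^1*317^1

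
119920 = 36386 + 83534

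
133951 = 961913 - 827962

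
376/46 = 8 + 4/23 = 8.17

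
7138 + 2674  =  9812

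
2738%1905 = 833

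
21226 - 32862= - 11636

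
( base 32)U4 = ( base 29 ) 147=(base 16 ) 3C4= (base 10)964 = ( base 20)284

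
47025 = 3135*15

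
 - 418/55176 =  - 1/132 = - 0.01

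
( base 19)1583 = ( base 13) 4025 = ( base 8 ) 21163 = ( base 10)8819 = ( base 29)ae3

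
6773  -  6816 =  - 43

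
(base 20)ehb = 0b1011100111111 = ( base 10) 5951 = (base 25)9D1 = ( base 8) 13477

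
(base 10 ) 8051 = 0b1111101110011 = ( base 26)BNH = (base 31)8bm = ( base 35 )6K1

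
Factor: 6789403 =19^1 *31^1 * 11527^1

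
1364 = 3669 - 2305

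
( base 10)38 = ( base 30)18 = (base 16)26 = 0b100110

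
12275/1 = 12275 = 12275.00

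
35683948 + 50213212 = 85897160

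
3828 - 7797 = -3969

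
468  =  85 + 383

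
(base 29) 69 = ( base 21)8F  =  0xb7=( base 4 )2313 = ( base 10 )183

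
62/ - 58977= - 62/58977 = - 0.00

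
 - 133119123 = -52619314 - 80499809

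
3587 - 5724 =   -  2137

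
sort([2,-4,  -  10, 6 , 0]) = [ - 10, - 4 , 0,  2 , 6] 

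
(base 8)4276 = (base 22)4DG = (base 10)2238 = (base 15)9E3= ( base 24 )3l6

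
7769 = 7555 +214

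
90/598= 45/299 = 0.15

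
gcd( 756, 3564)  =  108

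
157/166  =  157/166 = 0.95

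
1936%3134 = 1936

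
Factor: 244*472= 115168 = 2^5*59^1*61^1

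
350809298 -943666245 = -592856947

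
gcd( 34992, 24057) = 2187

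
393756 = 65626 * 6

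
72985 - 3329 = 69656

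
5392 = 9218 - 3826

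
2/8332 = 1/4166 = 0.00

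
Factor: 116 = 2^2*29^1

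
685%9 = 1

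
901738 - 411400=490338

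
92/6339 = 92/6339 = 0.01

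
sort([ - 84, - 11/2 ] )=[ - 84,  -  11/2]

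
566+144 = 710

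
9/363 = 3/121 = 0.02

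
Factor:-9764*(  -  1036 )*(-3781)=-38246720624 = -2^4*7^1*19^1*37^1 * 199^1*2441^1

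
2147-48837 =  - 46690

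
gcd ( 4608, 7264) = 32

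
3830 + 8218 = 12048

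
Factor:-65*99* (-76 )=489060 = 2^2 * 3^2*5^1 * 11^1*13^1*19^1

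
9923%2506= 2405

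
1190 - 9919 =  - 8729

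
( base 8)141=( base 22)49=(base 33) 2v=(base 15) 67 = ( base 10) 97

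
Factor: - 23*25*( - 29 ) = 16675 = 5^2*23^1*29^1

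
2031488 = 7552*269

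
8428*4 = 33712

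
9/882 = 1/98= 0.01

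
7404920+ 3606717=11011637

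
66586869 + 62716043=129302912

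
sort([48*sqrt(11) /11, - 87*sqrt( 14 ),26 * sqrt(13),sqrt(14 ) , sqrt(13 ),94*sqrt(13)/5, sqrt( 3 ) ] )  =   [-87 * sqrt(14),  sqrt( 3), sqrt(13), sqrt( 14 ), 48 * sqrt ( 11)/11,94*sqrt(13)/5, 26*sqrt(13) ]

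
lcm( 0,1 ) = 0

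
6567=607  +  5960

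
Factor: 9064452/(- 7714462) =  - 2^1 * 3^1*7^( - 2)*223^( - 1) *353^(-1)*755371^1  =  -4532226/3857231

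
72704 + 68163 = 140867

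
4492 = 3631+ 861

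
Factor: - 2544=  - 2^4 *3^1 * 53^1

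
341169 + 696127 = 1037296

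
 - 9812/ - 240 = 2453/60  =  40.88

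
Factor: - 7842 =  - 2^1*3^1*1307^1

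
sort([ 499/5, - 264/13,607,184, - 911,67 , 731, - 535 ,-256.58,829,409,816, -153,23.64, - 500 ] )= [ - 911,  -  535, - 500,-256.58, - 153,-264/13,  23.64, 67, 499/5, 184,409,607,731, 816,829] 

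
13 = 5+8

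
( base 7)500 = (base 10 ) 245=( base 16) f5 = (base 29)8D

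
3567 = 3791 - 224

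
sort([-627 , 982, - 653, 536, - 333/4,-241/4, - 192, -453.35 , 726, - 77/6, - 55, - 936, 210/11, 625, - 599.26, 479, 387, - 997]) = [ - 997, - 936, - 653, - 627 , - 599.26, - 453.35 ,-192, - 333/4,- 241/4, - 55, - 77/6, 210/11, 387, 479,  536, 625,726,  982]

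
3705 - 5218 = -1513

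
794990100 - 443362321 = 351627779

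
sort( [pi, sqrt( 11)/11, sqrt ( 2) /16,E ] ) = [ sqrt( 2)/16 , sqrt(11)/11,E , pi ] 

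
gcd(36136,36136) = 36136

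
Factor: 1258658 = 2^1*29^1*21701^1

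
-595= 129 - 724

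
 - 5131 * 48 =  - 246288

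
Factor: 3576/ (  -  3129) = - 2^3*7^( - 1 ) = - 8/7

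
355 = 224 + 131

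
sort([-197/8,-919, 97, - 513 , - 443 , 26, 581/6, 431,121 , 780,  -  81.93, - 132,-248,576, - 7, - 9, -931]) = [ - 931, - 919, - 513, - 443, - 248, - 132, - 81.93, - 197/8,  -  9  , - 7,26,581/6,97, 121,431, 576,780 ]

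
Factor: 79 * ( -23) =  - 1817= - 23^1* 79^1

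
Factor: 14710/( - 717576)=-2^( - 2 )*3^( - 1)  *  5^1*29^( - 1)*1031^( - 1 )*1471^1 = - 7355/358788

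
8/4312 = 1/539 = 0.00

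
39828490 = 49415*806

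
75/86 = 75/86 = 0.87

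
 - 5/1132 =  - 1+1127/1132 = -0.00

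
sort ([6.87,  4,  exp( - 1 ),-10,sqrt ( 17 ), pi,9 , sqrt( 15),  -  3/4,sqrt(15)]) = [ - 10,-3/4,exp ( - 1), pi, sqrt( 15), sqrt(  15),4,  sqrt(17),6.87, 9]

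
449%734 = 449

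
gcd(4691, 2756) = 1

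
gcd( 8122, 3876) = 2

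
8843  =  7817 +1026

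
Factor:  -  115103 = -31^1 *47^1*79^1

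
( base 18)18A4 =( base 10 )8608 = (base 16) 21A0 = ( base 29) a6o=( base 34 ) 7f6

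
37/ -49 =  - 1+ 12/49 = - 0.76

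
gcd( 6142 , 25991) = 1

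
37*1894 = 70078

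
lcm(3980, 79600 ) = 79600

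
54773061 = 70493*777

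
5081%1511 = 548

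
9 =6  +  3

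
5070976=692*7328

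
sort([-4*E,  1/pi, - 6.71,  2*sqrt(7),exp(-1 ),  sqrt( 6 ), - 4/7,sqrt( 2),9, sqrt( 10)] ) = [ - 4*E, - 6.71, - 4/7 , 1/pi,exp( - 1 ) , sqrt( 2),sqrt( 6 ),sqrt(10 ),2* sqrt( 7),9]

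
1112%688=424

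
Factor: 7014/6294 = 1169/1049=   7^1*167^1*1049^( - 1)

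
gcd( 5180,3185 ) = 35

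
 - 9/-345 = 3/115 = 0.03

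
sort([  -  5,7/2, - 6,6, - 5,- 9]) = [ - 9, - 6, - 5, - 5 , 7/2, 6 ]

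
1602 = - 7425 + 9027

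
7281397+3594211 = 10875608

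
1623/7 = 1623/7= 231.86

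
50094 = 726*69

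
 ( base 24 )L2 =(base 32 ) fq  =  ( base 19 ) 17C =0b111111010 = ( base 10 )506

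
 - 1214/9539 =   -  1  +  8325/9539 = - 0.13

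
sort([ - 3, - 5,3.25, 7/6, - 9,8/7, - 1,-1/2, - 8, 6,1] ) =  [ - 9,  -  8, - 5, - 3, - 1,-1/2, 1,8/7,7/6,3.25,6]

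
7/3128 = 7/3128=0.00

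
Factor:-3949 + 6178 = 2229= 3^1 *743^1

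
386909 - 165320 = 221589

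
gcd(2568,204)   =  12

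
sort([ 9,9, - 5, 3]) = [ - 5, 3,9 , 9 ] 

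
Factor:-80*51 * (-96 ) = 2^9*3^2*5^1* 17^1 =391680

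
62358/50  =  31179/25 = 1247.16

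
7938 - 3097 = 4841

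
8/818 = 4/409 = 0.01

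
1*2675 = 2675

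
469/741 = 469/741  =  0.63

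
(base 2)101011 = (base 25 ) 1i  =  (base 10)43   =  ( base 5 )133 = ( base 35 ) 18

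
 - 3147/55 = -3147/55 = - 57.22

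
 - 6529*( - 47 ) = 306863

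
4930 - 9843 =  - 4913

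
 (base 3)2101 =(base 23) 2i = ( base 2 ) 1000000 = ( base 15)44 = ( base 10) 64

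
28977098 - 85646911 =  - 56669813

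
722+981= 1703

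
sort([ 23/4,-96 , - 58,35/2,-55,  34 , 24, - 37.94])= [ - 96, - 58, - 55, - 37.94, 23/4,35/2, 24,  34 ]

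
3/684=1/228  =  0.00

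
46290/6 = 7715 = 7715.00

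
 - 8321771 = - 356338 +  - 7965433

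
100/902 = 50/451 = 0.11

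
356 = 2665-2309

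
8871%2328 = 1887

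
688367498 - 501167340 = 187200158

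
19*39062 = 742178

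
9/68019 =3/22673 = 0.00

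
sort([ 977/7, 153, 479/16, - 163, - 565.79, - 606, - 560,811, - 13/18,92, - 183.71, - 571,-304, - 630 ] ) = [ - 630,-606,  -  571,- 565.79, - 560, - 304, - 183.71 , - 163,  -  13/18, 479/16,92, 977/7, 153, 811]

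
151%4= 3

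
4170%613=492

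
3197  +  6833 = 10030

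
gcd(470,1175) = 235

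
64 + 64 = 128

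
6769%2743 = 1283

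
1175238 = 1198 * 981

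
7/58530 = 7/58530 = 0.00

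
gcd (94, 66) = 2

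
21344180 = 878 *24310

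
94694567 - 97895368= - 3200801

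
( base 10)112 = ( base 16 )70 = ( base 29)3p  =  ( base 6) 304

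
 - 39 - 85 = - 124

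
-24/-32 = 3/4 = 0.75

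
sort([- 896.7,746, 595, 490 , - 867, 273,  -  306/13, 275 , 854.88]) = [-896.7, - 867,-306/13, 273,  275,490, 595, 746 , 854.88 ]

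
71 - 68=3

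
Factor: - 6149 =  - 11^1*13^1*43^1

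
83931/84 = 27977/28= 999.18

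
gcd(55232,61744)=16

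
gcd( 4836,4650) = 186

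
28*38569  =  1079932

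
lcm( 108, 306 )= 1836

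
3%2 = 1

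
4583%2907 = 1676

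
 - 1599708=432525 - 2032233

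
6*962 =5772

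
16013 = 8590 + 7423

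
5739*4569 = 26221491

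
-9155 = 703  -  9858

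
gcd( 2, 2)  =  2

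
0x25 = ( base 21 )1g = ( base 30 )17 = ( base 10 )37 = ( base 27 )1a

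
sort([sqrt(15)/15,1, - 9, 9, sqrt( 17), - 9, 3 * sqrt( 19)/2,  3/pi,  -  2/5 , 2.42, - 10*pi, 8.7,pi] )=[ - 10*pi,-9,-9, - 2/5,sqrt( 15)/15, 3/pi,1, 2.42 , pi, sqrt(17), 3 *sqrt( 19)/2,8.7 , 9]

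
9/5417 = 9/5417 = 0.00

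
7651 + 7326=14977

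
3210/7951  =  3210/7951 = 0.40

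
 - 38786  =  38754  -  77540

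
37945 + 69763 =107708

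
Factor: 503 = 503^1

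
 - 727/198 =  - 4 + 65/198 = - 3.67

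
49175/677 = 49175/677 = 72.64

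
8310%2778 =2754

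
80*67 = 5360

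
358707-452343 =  - 93636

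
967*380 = 367460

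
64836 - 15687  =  49149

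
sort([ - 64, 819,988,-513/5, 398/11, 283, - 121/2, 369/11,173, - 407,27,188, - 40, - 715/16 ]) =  [ - 407, - 513/5,-64  , - 121/2, - 715/16, - 40,27,369/11, 398/11, 173,188,  283,819,988]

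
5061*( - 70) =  - 354270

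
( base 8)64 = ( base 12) 44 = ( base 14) 3A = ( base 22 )28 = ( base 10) 52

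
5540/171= 5540/171 = 32.40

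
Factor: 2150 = 2^1*5^2*43^1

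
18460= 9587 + 8873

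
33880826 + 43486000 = 77366826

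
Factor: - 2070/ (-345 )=6=2^1*3^1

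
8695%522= 343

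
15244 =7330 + 7914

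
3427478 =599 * 5722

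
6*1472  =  8832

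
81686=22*3713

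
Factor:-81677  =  -81677^1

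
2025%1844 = 181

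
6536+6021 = 12557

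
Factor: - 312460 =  - 2^2*5^1* 17^1*919^1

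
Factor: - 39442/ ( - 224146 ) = 41/233 = 41^1*233^( - 1)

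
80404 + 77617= 158021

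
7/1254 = 7/1254 =0.01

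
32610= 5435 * 6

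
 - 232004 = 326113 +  - 558117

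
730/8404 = 365/4202 = 0.09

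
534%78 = 66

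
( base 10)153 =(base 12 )109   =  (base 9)180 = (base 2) 10011001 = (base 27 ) 5i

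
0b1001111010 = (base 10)634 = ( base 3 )212111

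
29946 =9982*3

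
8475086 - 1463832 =7011254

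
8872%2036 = 728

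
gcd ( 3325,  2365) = 5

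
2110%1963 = 147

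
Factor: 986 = 2^1 * 17^1*29^1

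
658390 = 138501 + 519889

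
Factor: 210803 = 210803^1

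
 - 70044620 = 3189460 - 73234080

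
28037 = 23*1219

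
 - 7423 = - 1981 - 5442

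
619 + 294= 913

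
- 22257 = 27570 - 49827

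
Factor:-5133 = - 3^1*29^1*59^1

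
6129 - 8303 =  - 2174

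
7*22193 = 155351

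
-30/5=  - 6 = - 6.00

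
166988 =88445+78543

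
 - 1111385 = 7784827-8896212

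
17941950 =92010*195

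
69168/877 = 78+762/877 = 78.87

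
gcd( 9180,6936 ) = 204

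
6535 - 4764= 1771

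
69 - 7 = 62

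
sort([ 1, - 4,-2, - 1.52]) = [-4, -2, - 1.52,1]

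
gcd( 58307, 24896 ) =1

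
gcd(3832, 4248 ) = 8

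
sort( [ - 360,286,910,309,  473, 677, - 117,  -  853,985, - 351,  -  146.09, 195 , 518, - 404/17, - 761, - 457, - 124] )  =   [  -  853, - 761,  -  457, - 360 , - 351, - 146.09,-124, - 117, - 404/17, 195,286,309, 473,518,677, 910,985 ] 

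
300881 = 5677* 53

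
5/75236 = 5/75236 = 0.00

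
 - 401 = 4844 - 5245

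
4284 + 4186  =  8470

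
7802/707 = 7802/707 = 11.04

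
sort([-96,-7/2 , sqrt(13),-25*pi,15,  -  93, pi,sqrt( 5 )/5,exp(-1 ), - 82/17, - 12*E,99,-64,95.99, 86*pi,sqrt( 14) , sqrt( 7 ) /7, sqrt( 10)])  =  [ - 96, - 93, -25*pi,  -  64,-12*E, - 82/17, - 7/2,exp( - 1),sqrt( 7 )/7, sqrt(  5) /5  ,  pi, sqrt(10),  sqrt( 13), sqrt(14 ),15, 95.99,99,  86*pi] 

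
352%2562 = 352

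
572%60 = 32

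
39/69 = 13/23 = 0.57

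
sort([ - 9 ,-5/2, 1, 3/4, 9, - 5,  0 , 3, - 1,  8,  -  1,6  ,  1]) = [-9, - 5, - 5/2, - 1, - 1,0,3/4,1,  1,3 , 6,  8, 9]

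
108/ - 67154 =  - 1 + 33523/33577=- 0.00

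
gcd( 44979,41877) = 1551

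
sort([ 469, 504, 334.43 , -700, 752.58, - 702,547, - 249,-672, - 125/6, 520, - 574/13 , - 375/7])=[ - 702 , - 700, - 672, - 249, - 375/7,-574/13, - 125/6,334.43 , 469, 504,520,547,752.58]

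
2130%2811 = 2130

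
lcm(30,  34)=510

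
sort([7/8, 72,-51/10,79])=[ - 51/10,7/8, 72,  79 ]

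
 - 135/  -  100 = 1 + 7/20  =  1.35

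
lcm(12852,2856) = 25704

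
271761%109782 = 52197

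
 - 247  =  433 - 680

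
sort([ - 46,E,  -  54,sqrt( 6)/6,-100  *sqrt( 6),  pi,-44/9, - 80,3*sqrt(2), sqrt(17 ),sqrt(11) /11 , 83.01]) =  [ - 100*sqrt( 6), - 80 , - 54,  -  46, - 44/9,sqrt( 11 )/11,sqrt (6) /6, E,pi,sqrt( 17 ),3*sqrt(2),83.01]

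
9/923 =9/923 = 0.01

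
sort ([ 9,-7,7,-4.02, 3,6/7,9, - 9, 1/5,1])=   [ - 9, - 7, - 4.02, 1/5, 6/7,1, 3, 7,9,9]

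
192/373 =192/373 =0.51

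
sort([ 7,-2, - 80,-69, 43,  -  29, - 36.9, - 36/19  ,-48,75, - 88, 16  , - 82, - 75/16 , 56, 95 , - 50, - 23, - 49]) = [ - 88, - 82, - 80, -69, - 50, - 49 ,-48, - 36.9, - 29 , - 23, - 75/16, - 2, - 36/19,7, 16,43,56,  75,95]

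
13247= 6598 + 6649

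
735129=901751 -166622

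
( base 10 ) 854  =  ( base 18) 2b8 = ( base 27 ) 14h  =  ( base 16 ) 356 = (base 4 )31112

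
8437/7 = 1205 + 2/7 = 1205.29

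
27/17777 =27/17777 = 0.00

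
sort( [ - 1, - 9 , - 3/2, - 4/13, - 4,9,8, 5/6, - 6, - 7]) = [ - 9, - 7, - 6, -4, - 3/2, - 1,-4/13, 5/6,8,9]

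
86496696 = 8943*9672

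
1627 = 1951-324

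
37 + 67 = 104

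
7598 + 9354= 16952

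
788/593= 1+195/593 = 1.33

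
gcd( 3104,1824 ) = 32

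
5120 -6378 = -1258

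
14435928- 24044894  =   -9608966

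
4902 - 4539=363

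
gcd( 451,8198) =1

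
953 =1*953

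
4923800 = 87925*56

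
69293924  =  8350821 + 60943103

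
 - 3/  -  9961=3/9961 = 0.00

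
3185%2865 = 320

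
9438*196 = 1849848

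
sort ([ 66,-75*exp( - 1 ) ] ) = [-75*exp( - 1),66]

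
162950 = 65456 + 97494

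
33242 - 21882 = 11360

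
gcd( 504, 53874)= 18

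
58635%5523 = 3405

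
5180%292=216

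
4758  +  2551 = 7309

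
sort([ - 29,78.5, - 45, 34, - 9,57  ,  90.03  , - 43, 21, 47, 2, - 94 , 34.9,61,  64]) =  [  -  94,-45, - 43,-29,-9,  2, 21, 34, 34.9, 47, 57,61,  64,78.5, 90.03]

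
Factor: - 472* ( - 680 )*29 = 2^6*5^1*17^1*29^1*59^1 = 9307840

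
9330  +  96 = 9426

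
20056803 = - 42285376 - - 62342179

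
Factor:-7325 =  -5^2*293^1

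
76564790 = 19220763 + 57344027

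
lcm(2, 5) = 10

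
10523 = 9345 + 1178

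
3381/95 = 35 + 56/95 = 35.59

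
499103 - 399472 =99631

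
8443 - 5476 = 2967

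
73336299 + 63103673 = 136439972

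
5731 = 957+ 4774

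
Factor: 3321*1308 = 2^2*3^5*41^1*109^1 = 4343868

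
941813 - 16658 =925155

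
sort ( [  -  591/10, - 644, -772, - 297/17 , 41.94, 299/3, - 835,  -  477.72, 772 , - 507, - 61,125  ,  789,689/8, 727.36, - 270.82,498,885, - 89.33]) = [  -  835, - 772, - 644,  -  507, -477.72,-270.82, - 89.33, - 61, - 591/10,-297/17,41.94,  689/8,  299/3,125,498,727.36,772,789,885 ]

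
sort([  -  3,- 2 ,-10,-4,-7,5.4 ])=[ - 10, - 7,  -  4, - 3,-2, 5.4 ] 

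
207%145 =62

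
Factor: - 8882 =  - 2^1*4441^1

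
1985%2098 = 1985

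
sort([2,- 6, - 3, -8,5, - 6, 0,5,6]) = [ - 8, - 6,  -  6, - 3,0,2,5,5,6 ] 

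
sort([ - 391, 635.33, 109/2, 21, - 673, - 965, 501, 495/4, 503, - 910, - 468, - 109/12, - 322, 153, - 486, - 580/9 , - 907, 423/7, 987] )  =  [ - 965, - 910, - 907, - 673, - 486, - 468 ,- 391, - 322, - 580/9, - 109/12, 21, 109/2, 423/7, 495/4, 153,  501, 503, 635.33 , 987]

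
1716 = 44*39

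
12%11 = 1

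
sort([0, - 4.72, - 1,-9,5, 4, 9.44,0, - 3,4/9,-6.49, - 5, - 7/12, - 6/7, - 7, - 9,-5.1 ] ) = [ - 9,  -  9,  -  7,-6.49, - 5.1,- 5, - 4.72, - 3, - 1, - 6/7  , - 7/12,0, 0,4/9,4,5,9.44 ] 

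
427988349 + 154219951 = 582208300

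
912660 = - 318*(-2870) 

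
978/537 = 326/179 = 1.82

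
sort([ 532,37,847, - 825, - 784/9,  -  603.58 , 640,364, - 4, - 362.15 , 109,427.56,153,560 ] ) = [ - 825, - 603.58, - 362.15,-784/9, - 4, 37,109,153,364,427.56,532,560,  640,847 ] 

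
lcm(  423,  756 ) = 35532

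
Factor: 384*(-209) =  - 2^7*3^1*11^1 *19^1  =  -80256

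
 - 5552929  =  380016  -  5932945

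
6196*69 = 427524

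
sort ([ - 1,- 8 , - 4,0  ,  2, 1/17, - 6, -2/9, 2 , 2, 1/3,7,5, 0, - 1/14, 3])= [ - 8, - 6, - 4, -1,-2/9, - 1/14,0,  0,1/17, 1/3, 2, 2 , 2, 3 , 5, 7 ]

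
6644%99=11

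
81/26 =3 + 3/26 = 3.12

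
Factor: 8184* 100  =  2^5*3^1 * 5^2*  11^1* 31^1 = 818400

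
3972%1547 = 878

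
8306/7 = 8306/7 = 1186.57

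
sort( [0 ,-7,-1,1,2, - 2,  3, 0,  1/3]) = [ - 7,-2, - 1, 0,0, 1/3,1,2,3 ]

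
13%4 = 1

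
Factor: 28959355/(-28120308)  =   - 2^ ( - 2 ) * 3^( - 1)* 5^1 * 2343359^( - 1)*5791871^1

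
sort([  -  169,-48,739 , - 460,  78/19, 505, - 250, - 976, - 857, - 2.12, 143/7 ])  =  [-976,-857, -460 ,-250 ,-169,-48,-2.12 , 78/19,143/7,505,739 ] 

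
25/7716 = 25/7716 = 0.00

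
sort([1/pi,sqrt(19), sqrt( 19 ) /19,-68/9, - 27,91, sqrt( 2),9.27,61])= [ - 27, - 68/9, sqrt( 19 ) /19, 1/pi,sqrt(2 ), sqrt(19 ),9.27,  61,91]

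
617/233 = 617/233 = 2.65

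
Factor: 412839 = 3^2* 7^1  *  6553^1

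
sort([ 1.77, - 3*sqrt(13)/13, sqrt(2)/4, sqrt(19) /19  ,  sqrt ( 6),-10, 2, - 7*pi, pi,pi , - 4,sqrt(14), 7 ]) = [  -  7*pi, - 10,  -  4,  -  3*sqrt( 13) /13, sqrt(19 ) /19, sqrt( 2 ) /4,1.77, 2,  sqrt(  6 ), pi,  pi, sqrt(14), 7 ] 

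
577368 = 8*72171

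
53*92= 4876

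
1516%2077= 1516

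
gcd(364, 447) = 1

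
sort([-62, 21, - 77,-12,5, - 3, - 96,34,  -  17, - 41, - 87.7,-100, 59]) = [-100, - 96,  -  87.7 , -77,- 62, - 41, - 17 , - 12, - 3,5, 21,34, 59]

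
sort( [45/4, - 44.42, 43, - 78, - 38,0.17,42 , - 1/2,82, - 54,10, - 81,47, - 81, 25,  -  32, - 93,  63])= [ - 93, - 81,- 81,-78, - 54,  -  44.42, - 38,-32, - 1/2,0.17, 10,45/4,25,42 , 43, 47,63,  82]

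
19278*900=17350200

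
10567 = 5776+4791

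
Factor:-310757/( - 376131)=3^(-1)*7^( - 1)*191^1*1627^1* 17911^(-1)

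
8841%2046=657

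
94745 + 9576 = 104321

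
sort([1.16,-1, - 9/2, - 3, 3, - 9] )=[ - 9, - 9/2, - 3,- 1 , 1.16, 3]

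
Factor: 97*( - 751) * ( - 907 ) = 97^1*751^1 * 907^1=66072229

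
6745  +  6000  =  12745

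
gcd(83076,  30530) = 86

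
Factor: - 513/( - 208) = 2^( - 4 )* 3^3 * 13^( - 1 ) * 19^1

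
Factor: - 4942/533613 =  - 2^1* 3^(-1)*7^1*17^ ( - 1)*353^1* 10463^(-1 )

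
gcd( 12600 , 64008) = 504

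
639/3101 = 639/3101  =  0.21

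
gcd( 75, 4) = 1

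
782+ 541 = 1323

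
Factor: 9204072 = 2^3 * 3^1*17^2*1327^1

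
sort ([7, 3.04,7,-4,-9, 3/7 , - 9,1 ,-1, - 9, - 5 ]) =[-9,  -  9, - 9 , - 5 ,-4, -1,  3/7,1,3.04, 7,7] 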